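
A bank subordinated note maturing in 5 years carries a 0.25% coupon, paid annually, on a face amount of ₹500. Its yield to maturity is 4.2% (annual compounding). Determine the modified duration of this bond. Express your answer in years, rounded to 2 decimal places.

Periodic yield y = 0.042. First find Macaulay duration:
  t   CF        PV=CF/(1+0.042)^t    t·PV
  1         1.25         1.1996         1.1996
  2         1.25         1.1513         2.3025
  3         1.25         1.1049         3.3146
  4         1.25         1.0603         4.2413
  5       501.25       408.0523     2,040.2613
  Σ                    412.5683     2,051.3193
P = 412.5683; Macaulay duration = 2,051.3193 / 412.5683 = 4.97207 years.
Modified duration = D_Mac / (1 + y) = 4.97207 / 1.042 = 4.77166 years.

4.77 years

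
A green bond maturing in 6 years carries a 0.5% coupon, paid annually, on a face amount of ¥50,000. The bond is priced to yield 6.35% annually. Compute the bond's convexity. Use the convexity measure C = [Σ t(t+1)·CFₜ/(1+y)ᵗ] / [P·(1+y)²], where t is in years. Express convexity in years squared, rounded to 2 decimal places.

36.39

With y = 0.0635:
  t   CF        PV=CF/(1+0.0635)^t    t·PV        t(t+1)·PV
  1       250.00       235.0729       235.0729         470.1457
  2       250.00       221.0370       442.0740       1,326.2221
  3       250.00       207.8392       623.5177       2,494.0708
  4       250.00       195.4295       781.7178       3,908.5892
  5       250.00       183.7607       918.8033       5,512.8197
  6    50,250.00    34,730.5052   208,383.0312   1,458,681.2182
  Σ                 35,773.6444   211,384.2169   1,472,393.0657
P = 35,773.6444.
Convexity = Σ t(t+1)·PV / [P·(1+y)²] = 1,472,393.0657 / (35,773.6444 × 1.131032) = 36.39030.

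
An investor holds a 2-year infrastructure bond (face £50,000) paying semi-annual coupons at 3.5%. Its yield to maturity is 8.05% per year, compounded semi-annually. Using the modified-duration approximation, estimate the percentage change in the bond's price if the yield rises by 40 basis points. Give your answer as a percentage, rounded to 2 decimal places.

Periodic yield y = 0.04025. Modified duration first:
  t   CF        PV=CF/(1+0.04025)^t    t·PV
  1       875.00       841.1440       841.1440
  2       875.00       808.5979     1,617.1958
  3       875.00       777.3111     2,331.9334
  4    50,875.00    43,446.3728   173,785.4912
  Σ                 45,873.4258   178,575.7643
P = 45,873.4258; D_Mac = 3.89279 half-year periods = 1.94640 yrs; D_mod = 1.94640/(1+0.04025) = 1.87109 yrs.
ΔP/P ≈ -D_mod · Δy = -1.87109 × (+0.004) = -0.007484 = -0.7484%.

-0.75%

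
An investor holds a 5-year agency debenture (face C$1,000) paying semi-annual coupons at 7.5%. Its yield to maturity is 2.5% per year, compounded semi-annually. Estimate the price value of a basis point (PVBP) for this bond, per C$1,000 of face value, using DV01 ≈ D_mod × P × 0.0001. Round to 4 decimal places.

C$0.5296

Periodic yield y = 0.0125.
  t   CF        PV=CF/(1+0.0125)^t    t·PV
  1        37.50        37.0370        37.0370
  2        37.50        36.5798        73.1596
  3        37.50        36.1282       108.3846
  4        37.50        35.6822       142.7286
  5        37.50        35.2416       176.2082
  6        37.50        34.8066       208.8393
  7        37.50        34.3768       240.6379
  8        37.50        33.9524       271.6195
  9        37.50        33.5333       301.7995
  10    1,037.50       916.3002     9,163.0021
  Σ                  1,233.6381    10,723.4164
P = 1,233.6381; D_Mac = 8.69251 half-year periods = 4.34626 yrs; D_mod = 4.29260 yrs.
DV01 ≈ 4.29260 × 1,233.6381 × 0.0001 = 0.529551.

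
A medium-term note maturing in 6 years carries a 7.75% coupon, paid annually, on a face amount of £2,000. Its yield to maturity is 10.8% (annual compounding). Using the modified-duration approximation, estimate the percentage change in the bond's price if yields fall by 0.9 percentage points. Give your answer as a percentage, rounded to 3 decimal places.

Periodic yield y = 0.108. Modified duration first:
  t   CF        PV=CF/(1+0.108)^t    t·PV
  1       155.00       139.8917       139.8917
  2       155.00       126.2560       252.5121
  3       155.00       113.9495       341.8485
  4       155.00       102.8425       411.3700
  5       155.00        92.8181       464.0907
  6     2,155.00     1,164.6856     6,988.1137
  Σ                  1,740.4435     8,597.8267
P = 1,740.4435; D_Mac = 4.94002 yrs; D_mod = 4.94002/(1+0.108) = 4.45850 yrs.
ΔP/P ≈ -D_mod · Δy = -4.45850 × (-0.009) = +0.040127 = +4.0127%.

+4.013%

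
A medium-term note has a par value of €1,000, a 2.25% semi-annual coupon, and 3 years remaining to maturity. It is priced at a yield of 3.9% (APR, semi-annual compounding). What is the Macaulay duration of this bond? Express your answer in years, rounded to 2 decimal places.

Periodic yield y = 0.0195. Discount each cash flow and weight by its period:
  t   CF        PV=CF/(1+0.0195)^t    t·PV
  1        11.25        11.0348        11.0348
  2        11.25        10.8238        21.6475
  3        11.25        10.6167        31.8502
  4        11.25        10.4137        41.6547
  5        11.25        10.2145        51.0724
  6     1,011.25       900.6067     5,403.6400
  Σ                    953.7101     5,560.8996
Price P = Σ PV = 953.7101.
Macaulay duration = Σ(t·PV) / P = 5,560.8996 / 953.7101 = 5.83081 half-year periods.
In years: 5.83081 / 2 = 2.91540 years.

2.92 years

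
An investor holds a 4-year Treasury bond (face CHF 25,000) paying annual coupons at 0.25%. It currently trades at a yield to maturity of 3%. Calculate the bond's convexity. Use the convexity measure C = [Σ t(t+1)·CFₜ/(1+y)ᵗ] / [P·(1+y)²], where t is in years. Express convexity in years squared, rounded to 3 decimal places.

With y = 0.03:
  t   CF        PV=CF/(1+0.03)^t    t·PV        t(t+1)·PV
  1        62.50        60.6796        60.6796         121.3592
  2        62.50        58.9122       117.8245         353.4735
  3        62.50        57.1964       171.5891         686.3562
  4    25,062.50    22,267.7066    89,070.8266     445,354.1328
  Σ                 22,444.4948    89,420.9197     446,515.3217
P = 22,444.4948.
Convexity = Σ t(t+1)·PV / [P·(1+y)²] = 446,515.3217 / (22,444.4948 × 1.060900) = 18.75219.

18.752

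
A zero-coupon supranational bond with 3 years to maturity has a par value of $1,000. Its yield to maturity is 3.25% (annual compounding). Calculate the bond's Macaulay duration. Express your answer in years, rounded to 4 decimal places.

A zero-coupon bond has a single cash flow at maturity, so its Macaulay duration equals its maturity: 3 years.

3.0000 years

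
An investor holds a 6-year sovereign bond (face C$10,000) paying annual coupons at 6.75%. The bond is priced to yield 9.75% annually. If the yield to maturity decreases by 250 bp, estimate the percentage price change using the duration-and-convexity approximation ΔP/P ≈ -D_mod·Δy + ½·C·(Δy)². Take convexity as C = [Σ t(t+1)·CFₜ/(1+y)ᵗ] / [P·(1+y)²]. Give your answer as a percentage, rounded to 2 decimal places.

+12.38%

With y = 0.0975:
  t   CF        PV=CF/(1+0.0975)^t    t·PV        t(t+1)·PV
  1       675.00       615.0342       615.0342       1,230.0683
  2       675.00       560.3956     1,120.7912       3,362.3736
  3       675.00       510.6110     1,531.8331       6,127.3323
  4       675.00       465.2492     1,860.9969       9,304.9845
  5       675.00       423.9173     2,119.5864      12,717.5186
  6    10,675.00     6,108.5862    36,651.5175     256,560.6225
  Σ                  8,683.7936    43,899.7593     289,302.8998
P = 8,683.7936; D_Mac = 5.05537 yrs; D_mod = 4.60626 yrs; C = 27.65886.
Duration effect: -4.60626 × (-0.025) = +0.115156
Convexity effect: 0.5 × 27.65886 × (-0.025)² = +0.0086434
ΔP/P ≈ +0.115156 + 0.0086434 = +0.123800 = +12.3800%.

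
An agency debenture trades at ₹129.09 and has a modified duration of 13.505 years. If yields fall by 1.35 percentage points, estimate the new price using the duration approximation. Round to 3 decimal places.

₹152.625

Duration approximation: ΔP/P ≈ -D_mod · Δy = -13.505 × (-0.0135) = +0.1823175.
New price ≈ 129.09 × (1 + 0.1823175) = 152.625366075.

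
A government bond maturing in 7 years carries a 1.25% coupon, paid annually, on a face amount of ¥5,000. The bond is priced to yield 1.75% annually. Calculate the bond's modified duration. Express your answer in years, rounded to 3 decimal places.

Periodic yield y = 0.0175. First find Macaulay duration:
  t   CF        PV=CF/(1+0.0175)^t    t·PV
  1        62.50        61.4251        61.4251
  2        62.50        60.3686       120.7372
  3        62.50        59.3303       177.9910
  4        62.50        58.3099       233.2396
  5        62.50        57.3070       286.5352
  6        62.50        56.3214       337.9285
  7     5,062.50     4,483.5716    31,385.0013
  Σ                  4,836.6340    32,602.8578
P = 4,836.6340; Macaulay duration = 32,602.8578 / 4,836.6340 = 6.74082 years.
Modified duration = D_Mac / (1 + y) = 6.74082 / 1.0175 = 6.62488 years.

6.625 years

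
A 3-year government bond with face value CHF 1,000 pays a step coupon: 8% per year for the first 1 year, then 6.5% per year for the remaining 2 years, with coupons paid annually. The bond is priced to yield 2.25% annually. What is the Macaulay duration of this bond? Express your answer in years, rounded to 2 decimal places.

Periodic yield y = 0.0225. Discount each cash flow and weight by its year:
  t   CF        PV=CF/(1+0.0225)^t    t·PV
  1        80.00        78.2396        78.2396
  2        65.00        62.1708       124.3417
  3     1,065.00       996.2301     2,988.6903
  Σ                  1,136.6405     3,191.2716
Price P = Σ PV = 1,136.6405.
Macaulay duration = Σ(t·PV) / P = 3,191.2716 / 1,136.6405 = 2.80763 years.

2.81 years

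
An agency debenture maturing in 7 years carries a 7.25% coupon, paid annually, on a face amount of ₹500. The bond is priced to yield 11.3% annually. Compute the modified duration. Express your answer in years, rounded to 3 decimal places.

Periodic yield y = 0.113. First find Macaulay duration:
  t   CF        PV=CF/(1+0.113)^t    t·PV
  1        36.25        32.5696        32.5696
  2        36.25        29.2629        58.5258
  3        36.25        26.2919        78.8758
  4        36.25        23.6226        94.4903
  5        36.25        21.2242       106.1212
  6        36.25        19.0694       114.4164
  7       536.25       253.4552     1,774.1862
  Σ                    405.4959     2,259.1854
P = 405.4959; Macaulay duration = 2,259.1854 / 405.4959 = 5.57141 years.
Modified duration = D_Mac / (1 + y) = 5.57141 / 1.113 = 5.00576 years.

5.006 years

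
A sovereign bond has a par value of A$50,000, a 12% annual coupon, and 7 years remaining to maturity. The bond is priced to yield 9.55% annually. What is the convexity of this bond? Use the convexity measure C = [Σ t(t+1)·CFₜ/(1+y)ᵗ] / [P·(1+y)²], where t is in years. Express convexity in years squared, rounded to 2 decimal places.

With y = 0.0955:
  t   CF        PV=CF/(1+0.0955)^t    t·PV        t(t+1)·PV
  1     6,000.00     5,476.9512     5,476.9512      10,953.9023
  2     6,000.00     4,999.4990     9,998.9980      29,996.9941
  3     6,000.00     4,563.6687    13,691.0060      54,764.0238
  4     6,000.00     4,165.8317    16,663.3269      83,316.6345
  5     6,000.00     3,802.6762    19,013.3808     114,080.2845
  6     6,000.00     3,471.1786    20,827.0716     145,789.5010
  7    56,000.00    29,573.4066   207,013.8459   1,656,110.7672
  Σ                 56,053.2118   292,684.5802   2,095,012.1073
P = 56,053.2118.
Convexity = Σ t(t+1)·PV / [P·(1+y)²] = 2,095,012.1073 / (56,053.2118 × 1.200120) = 31.14306.

31.14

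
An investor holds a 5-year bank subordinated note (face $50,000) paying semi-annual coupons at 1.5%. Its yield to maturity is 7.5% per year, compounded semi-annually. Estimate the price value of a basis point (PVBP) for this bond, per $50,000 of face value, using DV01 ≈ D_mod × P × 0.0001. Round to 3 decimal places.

Periodic yield y = 0.0375.
  t   CF        PV=CF/(1+0.0375)^t    t·PV
  1       375.00       361.4458       361.4458
  2       375.00       348.3815       696.7630
  3       375.00       335.7894     1,007.3681
  4       375.00       323.6524     1,294.6096
  5       375.00       311.9541     1,559.7707
  6       375.00       300.6787     1,804.0721
  7       375.00       289.8108     2,028.6754
  8       375.00       279.3357     2,234.6855
  9       375.00       269.2392     2,423.1530
  10   50,375.00    34,860.5316   348,605.3158
  Σ                 37,680.8191   362,015.8590
P = 37,680.8191; D_Mac = 9.60743 half-year periods = 4.80372 yrs; D_mod = 4.63009 yrs.
DV01 ≈ 4.63009 × 37,680.8191 × 0.0001 = 17.446547.

$17.447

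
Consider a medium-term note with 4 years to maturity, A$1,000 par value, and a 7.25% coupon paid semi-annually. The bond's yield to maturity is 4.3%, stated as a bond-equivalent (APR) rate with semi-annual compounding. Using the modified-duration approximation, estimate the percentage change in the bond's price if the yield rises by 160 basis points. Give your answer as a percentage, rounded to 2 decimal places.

-5.59%

Periodic yield y = 0.0215. Modified duration first:
  t   CF        PV=CF/(1+0.0215)^t    t·PV
  1        36.25        35.4870        35.4870
  2        36.25        34.7401        69.4802
  3        36.25        34.0089       102.0268
  4        36.25        33.2931       133.1725
  5        36.25        32.5924       162.9619
  6        36.25        31.9064       191.4384
  7        36.25        31.2348       218.6439
  8     1,036.25       874.0929     6,992.7429
  Σ                  1,107.3557     7,905.9537
P = 1,107.3557; D_Mac = 7.13949 half-year periods = 3.56974 yrs; D_mod = 3.56974/(1+0.0215) = 3.49461 yrs.
ΔP/P ≈ -D_mod · Δy = -3.49461 × (+0.016) = -0.055914 = -5.5914%.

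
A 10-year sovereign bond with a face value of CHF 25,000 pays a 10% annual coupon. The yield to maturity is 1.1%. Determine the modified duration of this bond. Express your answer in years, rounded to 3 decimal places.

7.565 years

Periodic yield y = 0.011. First find Macaulay duration:
  t   CF        PV=CF/(1+0.011)^t    t·PV
  1     2,500.00     2,472.7992     2,472.7992
  2     2,500.00     2,445.8944     4,891.7887
  3     2,500.00     2,419.2823     7,257.8468
  4     2,500.00     2,392.9597     9,571.8388
  5     2,500.00     2,366.9235    11,834.6177
  6     2,500.00     2,341.1707    14,047.0240
  7     2,500.00     2,315.6980    16,209.8860
  8     2,500.00     2,290.5025    18,324.0197
  9     2,500.00     2,265.5811    20,390.2297
  10   27,500.00    24,650.2392   246,502.3920
  Σ                 45,961.0505   351,502.4427
P = 45,961.0505; Macaulay duration = 351,502.4427 / 45,961.0505 = 7.64783 years.
Modified duration = D_Mac / (1 + y) = 7.64783 / 1.011 = 7.56462 years.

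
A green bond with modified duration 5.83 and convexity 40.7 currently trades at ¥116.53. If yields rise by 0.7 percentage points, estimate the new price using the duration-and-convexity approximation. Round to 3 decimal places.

Duration effect: -D_mod·Δy = -5.83 × (+0.007) = -0.040810
Convexity effect: ½·C·(Δy)² = 0.5 × 40.7 × (0.007)² = +0.00099715
ΔP/P ≈ -0.040810 + 0.00099715 = -0.03981285
New price ≈ 116.53 × (1 - 0.03981285) = 111.8906085895.

¥111.891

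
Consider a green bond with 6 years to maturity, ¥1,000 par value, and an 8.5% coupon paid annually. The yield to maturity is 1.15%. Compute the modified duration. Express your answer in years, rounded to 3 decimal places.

Periodic yield y = 0.0115. First find Macaulay duration:
  t   CF        PV=CF/(1+0.0115)^t    t·PV
  1        85.00        84.0336        84.0336
  2        85.00        83.0782       166.1564
  3        85.00        82.1337       246.4010
  4        85.00        81.1999       324.7995
  5        85.00        80.2767       401.3835
  6     1,085.00     1,013.0582     6,078.3495
  Σ                  1,423.7803     7,301.1235
P = 1,423.7803; Macaulay duration = 7,301.1235 / 1,423.7803 = 5.12798 years.
Modified duration = D_Mac / (1 + y) = 5.12798 / 1.0115 = 5.06968 years.

5.070 years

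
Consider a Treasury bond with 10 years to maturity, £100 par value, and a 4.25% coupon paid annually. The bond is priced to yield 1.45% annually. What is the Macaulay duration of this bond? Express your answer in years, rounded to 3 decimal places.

8.558 years

Periodic yield y = 0.0145. Discount each cash flow and weight by its year:
  t   CF        PV=CF/(1+0.0145)^t    t·PV
  1         4.25         4.1893         4.1893
  2         4.25         4.1294         8.2588
  3         4.25         4.0704        12.2111
  4         4.25         4.0122        16.0487
  5         4.25         3.9548        19.7742
  6         4.25         3.8983        23.3899
  7         4.25         3.8426        26.8982
  8         4.25         3.7877        30.3014
  9         4.25         3.7335        33.6018
  10      104.25        90.2725       902.7252
  Σ                    125.8906     1,077.3984
Price P = Σ PV = 125.8906.
Macaulay duration = Σ(t·PV) / P = 1,077.3984 / 125.8906 = 8.55821 years.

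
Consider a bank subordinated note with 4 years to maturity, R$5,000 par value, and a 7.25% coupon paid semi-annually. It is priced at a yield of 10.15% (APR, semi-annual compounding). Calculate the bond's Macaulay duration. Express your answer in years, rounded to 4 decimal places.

3.5157 years

Periodic yield y = 0.05075. Discount each cash flow and weight by its period:
  t   CF        PV=CF/(1+0.05075)^t    t·PV
  1       181.25       172.4958       172.4958
  2       181.25       164.1645       328.3290
  3       181.25       156.2355       468.7066
  4       181.25       148.6895       594.7582
  5       181.25       141.5080       707.5400
  6       181.25       134.6733       808.0400
  7       181.25       128.1688       897.1814
  8     5,181.25     3,486.8989    27,895.1914
  Σ                  4,532.8344    31,872.2425
Price P = Σ PV = 4,532.8344.
Macaulay duration = Σ(t·PV) / P = 31,872.2425 / 4,532.8344 = 7.03142 half-year periods.
In years: 7.03142 / 2 = 3.51571 years.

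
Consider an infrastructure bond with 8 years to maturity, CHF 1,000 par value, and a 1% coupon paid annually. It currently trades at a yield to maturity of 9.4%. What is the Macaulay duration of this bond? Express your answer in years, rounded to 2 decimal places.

Periodic yield y = 0.094. Discount each cash flow and weight by its year:
  t   CF        PV=CF/(1+0.094)^t    t·PV
  1        10.00         9.1408         9.1408
  2        10.00         8.3554        16.7107
  3        10.00         7.6374        22.9123
  4        10.00         6.9812        27.9248
  5        10.00         6.3814        31.9068
  6        10.00         5.8331        34.9983
  7        10.00         5.3319        37.3230
  8     1,010.00       492.2467     3,937.9735
  Σ                    541.9077     4,118.8903
Price P = Σ PV = 541.9077.
Macaulay duration = Σ(t·PV) / P = 4,118.8903 / 541.9077 = 7.60072 years.

7.60 years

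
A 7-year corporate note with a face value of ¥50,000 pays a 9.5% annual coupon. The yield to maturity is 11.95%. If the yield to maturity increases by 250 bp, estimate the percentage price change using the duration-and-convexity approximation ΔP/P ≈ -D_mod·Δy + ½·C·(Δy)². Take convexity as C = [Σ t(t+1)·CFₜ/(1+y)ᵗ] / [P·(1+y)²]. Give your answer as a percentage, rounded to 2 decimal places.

-10.91%

With y = 0.1195:
  t   CF        PV=CF/(1+0.1195)^t    t·PV        t(t+1)·PV
  1     4,750.00     4,242.9656     4,242.9656       8,485.9312
  2     4,750.00     3,790.0541     7,580.1083      22,740.3248
  3     4,750.00     3,385.4883    10,156.4649      40,625.8595
  4     4,750.00     3,024.1074    12,096.4298      60,482.1490
  5     4,750.00     2,701.3019    13,506.5094      81,039.0563
  6     4,750.00     2,412.9539    14,477.7233     101,344.0632
  7    54,750.00    24,843.6521   173,905.5644   1,391,244.5149
  Σ                 44,400.5233   235,965.7656   1,705,961.8989
P = 44,400.5233; D_Mac = 5.31448 yrs; D_mod = 4.74719 yrs; C = 30.65724.
Duration effect: -4.74719 × (+0.025) = -0.118680
Convexity effect: 0.5 × 30.65724 × (0.025)² = +0.0095804
ΔP/P ≈ -0.118680 + 0.0095804 = -0.109099 = -10.9099%.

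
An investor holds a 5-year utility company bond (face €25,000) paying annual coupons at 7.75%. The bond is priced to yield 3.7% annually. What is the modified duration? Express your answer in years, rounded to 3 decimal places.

4.233 years

Periodic yield y = 0.037. First find Macaulay duration:
  t   CF        PV=CF/(1+0.037)^t    t·PV
  1     1,937.50     1,868.3703     1,868.3703
  2     1,937.50     1,801.7071     3,603.4143
  3     1,937.50     1,737.4225     5,212.2675
  4     1,937.50     1,675.4315     6,701.7261
  5    26,937.50    22,462.7801   112,313.9005
  Σ                 29,545.7116   129,699.6787
P = 29,545.7116; Macaulay duration = 129,699.6787 / 29,545.7116 = 4.38980 years.
Modified duration = D_Mac / (1 + y) = 4.38980 / 1.037 = 4.23317 years.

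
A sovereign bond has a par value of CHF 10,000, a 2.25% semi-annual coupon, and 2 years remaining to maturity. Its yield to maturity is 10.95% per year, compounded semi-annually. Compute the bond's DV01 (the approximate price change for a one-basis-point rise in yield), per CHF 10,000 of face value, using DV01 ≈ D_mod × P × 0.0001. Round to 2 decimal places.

CHF 1.58

Periodic yield y = 0.05475.
  t   CF        PV=CF/(1+0.05475)^t    t·PV
  1       112.50       106.6603       106.6603
  2       112.50       101.1238       202.2476
  3       112.50        95.8747       287.6240
  4    10,112.50     8,170.7213    32,682.8853
  Σ                  8,474.3802    33,279.4173
P = 8,474.3802; D_Mac = 3.92706 half-year periods = 1.96353 yrs; D_mod = 1.86161 yrs.
DV01 ≈ 1.86161 × 8,474.3802 × 0.0001 = 1.577597.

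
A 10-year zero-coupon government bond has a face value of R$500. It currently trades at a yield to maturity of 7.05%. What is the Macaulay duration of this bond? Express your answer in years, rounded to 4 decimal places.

10.0000 years

A zero-coupon bond has a single cash flow at maturity, so its Macaulay duration equals its maturity: 10 years.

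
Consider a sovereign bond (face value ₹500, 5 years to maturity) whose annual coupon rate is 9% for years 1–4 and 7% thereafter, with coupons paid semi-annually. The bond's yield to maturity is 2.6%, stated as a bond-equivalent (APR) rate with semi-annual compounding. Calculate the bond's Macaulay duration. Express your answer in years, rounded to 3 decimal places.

4.249 years

Periodic yield y = 0.013. Discount each cash flow and weight by its period:
  t   CF        PV=CF/(1+0.013)^t    t·PV
  1        22.50        22.2113        22.2113
  2        22.50        21.9262        43.8524
  3        22.50        21.6448        64.9345
  4        22.50        21.3671        85.4682
  5        22.50        21.0929       105.4643
  6        22.50        20.8222       124.9330
  7        22.50        20.5549       143.8846
  8        22.50        20.2912       162.3293
  9        17.50        15.5795       140.2153
  10      517.50       454.7952     4,547.9523
  Σ                    640.2852     5,441.2452
Price P = Σ PV = 640.2852.
Macaulay duration = Σ(t·PV) / P = 5,441.2452 / 640.2852 = 8.49816 half-year periods.
In years: 8.49816 / 2 = 4.24908 years.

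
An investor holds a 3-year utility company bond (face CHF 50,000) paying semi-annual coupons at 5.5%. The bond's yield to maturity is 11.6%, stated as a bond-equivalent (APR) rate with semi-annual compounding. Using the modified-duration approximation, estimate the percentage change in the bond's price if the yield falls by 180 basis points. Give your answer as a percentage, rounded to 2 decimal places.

Periodic yield y = 0.058. Modified duration first:
  t   CF        PV=CF/(1+0.058)^t    t·PV
  1     1,375.00     1,299.6219     1,299.6219
  2     1,375.00     1,228.3761     2,456.7522
  3     1,375.00     1,161.0360     3,483.1081
  4     1,375.00     1,097.3875     4,389.5502
  5     1,375.00     1,037.2283     5,186.1415
  6    51,375.00    36,630.0768   219,780.4605
  Σ                 42,453.7267   236,595.6345
P = 42,453.7267; D_Mac = 5.57302 half-year periods = 2.78651 yrs; D_mod = 2.78651/(1+0.058) = 2.63375 yrs.
ΔP/P ≈ -D_mod · Δy = -2.63375 × (-0.018) = +0.047408 = +4.7408%.

+4.74%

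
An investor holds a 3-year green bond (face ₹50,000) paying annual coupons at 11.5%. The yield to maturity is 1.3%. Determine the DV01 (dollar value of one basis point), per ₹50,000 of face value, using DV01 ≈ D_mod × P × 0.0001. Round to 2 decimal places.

Periodic yield y = 0.013.
  t   CF        PV=CF/(1+0.013)^t    t·PV
  1     5,750.00     5,676.2093     5,676.2093
  2     5,750.00     5,603.3655    11,206.7311
  3    55,750.00    53,631.0791   160,893.2374
  Σ                 64,910.6539   177,776.1777
P = 64,910.6539; D_Mac = 2.73878 yrs; D_mod = 2.70364 yrs.
DV01 ≈ 2.70364 × 64,910.6539 × 0.0001 = 17.549475.

₹17.55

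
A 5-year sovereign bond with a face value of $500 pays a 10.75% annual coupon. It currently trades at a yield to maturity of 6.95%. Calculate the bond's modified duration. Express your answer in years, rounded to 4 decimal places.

3.9132 years

Periodic yield y = 0.0695. First find Macaulay duration:
  t   CF        PV=CF/(1+0.0695)^t    t·PV
  1        53.75        50.2571        50.2571
  2        53.75        46.9912        93.9825
  3        53.75        43.9376       131.8127
  4        53.75        41.0824       164.3294
  5       553.75       395.7399     1,978.6993
  Σ                    578.0082     2,419.0810
P = 578.0082; Macaulay duration = 2,419.0810 / 578.0082 = 4.18520 years.
Modified duration = D_Mac / (1 + y) = 4.18520 / 1.0695 = 3.91323 years.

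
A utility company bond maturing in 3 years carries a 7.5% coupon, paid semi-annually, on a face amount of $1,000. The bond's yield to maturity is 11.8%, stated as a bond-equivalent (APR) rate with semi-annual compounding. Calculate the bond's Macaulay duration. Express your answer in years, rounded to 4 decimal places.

Periodic yield y = 0.059. Discount each cash flow and weight by its period:
  t   CF        PV=CF/(1+0.059)^t    t·PV
  1        37.50        35.4108        35.4108
  2        37.50        33.4379        66.8759
  3        37.50        31.5750        94.7250
  4        37.50        29.8159       119.2635
  5        37.50        28.1547       140.7737
  6     1,037.50       735.5502     4,413.3015
  Σ                    893.9445     4,870.3502
Price P = Σ PV = 893.9445.
Macaulay duration = Σ(t·PV) / P = 4,870.3502 / 893.9445 = 5.44816 half-year periods.
In years: 5.44816 / 2 = 2.72408 years.

2.7241 years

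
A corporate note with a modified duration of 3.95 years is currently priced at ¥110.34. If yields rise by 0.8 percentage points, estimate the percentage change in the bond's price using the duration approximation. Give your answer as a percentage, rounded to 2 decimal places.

-3.16%

Duration approximation: ΔP/P ≈ -D_mod · Δy = -3.95 × (+0.008) = -0.031600.
As a percentage: -3.1600%.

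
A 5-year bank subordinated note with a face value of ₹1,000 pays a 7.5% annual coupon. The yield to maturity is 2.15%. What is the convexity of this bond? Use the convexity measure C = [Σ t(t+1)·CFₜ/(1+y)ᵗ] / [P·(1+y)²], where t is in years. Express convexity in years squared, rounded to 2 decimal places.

With y = 0.0215:
  t   CF        PV=CF/(1+0.0215)^t    t·PV        t(t+1)·PV
  1        75.00        73.4214        73.4214         146.8429
  2        75.00        71.8761       143.7522         431.2566
  3        75.00        70.3633       211.0899         844.3595
  4        75.00        68.8823       275.5293       1,377.6464
  5     1,075.00       966.5328     4,832.6641      28,995.9848
  Σ                  1,251.0760     5,536.4570      31,796.0903
P = 1,251.0760.
Convexity = Σ t(t+1)·PV / [P·(1+y)²] = 31,796.0903 / (1,251.0760 × 1.043462) = 24.35641.

24.36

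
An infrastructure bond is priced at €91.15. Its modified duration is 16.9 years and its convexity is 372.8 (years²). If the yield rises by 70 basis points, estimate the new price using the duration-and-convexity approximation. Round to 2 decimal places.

Duration effect: -D_mod·Δy = -16.9 × (+0.007) = -0.118300
Convexity effect: ½·C·(Δy)² = 0.5 × 372.8 × (0.007)² = +0.0091336
ΔP/P ≈ -0.118300 + 0.0091336 = -0.1091664
New price ≈ 91.15 × (1 - 0.1091664) = 81.19948264.

€81.20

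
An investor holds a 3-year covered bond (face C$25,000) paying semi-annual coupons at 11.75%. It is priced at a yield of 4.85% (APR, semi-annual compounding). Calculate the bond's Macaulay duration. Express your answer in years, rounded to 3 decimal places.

Periodic yield y = 0.02425. Discount each cash flow and weight by its period:
  t   CF        PV=CF/(1+0.02425)^t    t·PV
  1     1,468.75     1,433.9761     1,433.9761
  2     1,468.75     1,400.0255     2,800.0509
  3     1,468.75     1,366.8787     4,100.6360
  4     1,468.75     1,334.5166     5,338.0665
  5     1,468.75     1,302.9208     6,514.6040
  6    26,468.75    22,924.3799   137,546.2792
  Σ                 29,762.6975   157,733.6127
Price P = Σ PV = 29,762.6975.
Macaulay duration = Σ(t·PV) / P = 157,733.6127 / 29,762.6975 = 5.29971 half-year periods.
In years: 5.29971 / 2 = 2.64985 years.

2.650 years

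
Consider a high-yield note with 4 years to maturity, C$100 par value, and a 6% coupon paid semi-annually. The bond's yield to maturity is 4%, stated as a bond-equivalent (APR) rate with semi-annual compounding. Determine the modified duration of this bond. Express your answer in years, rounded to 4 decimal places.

3.5598 years

Periodic yield y = 0.02. First find Macaulay duration:
  t   CF        PV=CF/(1+0.02)^t    t·PV
  1         3.00         2.9412         2.9412
  2         3.00         2.8835         5.7670
  3         3.00         2.8270         8.4809
  4         3.00         2.7715        11.0861
  5         3.00         2.7172        13.5860
  6         3.00         2.6639        15.9835
  7         3.00         2.6117        18.2818
  8       103.00        87.9095       703.2761
  Σ                    107.3255       779.4025
P = 107.3255; Macaulay duration = 779.4025 / 107.3255 = 7.26205 half-year periods = 3.63102 years.
Modified duration = D_Mac / (1 + y) = 3.63102 / 1.02 = 3.55983 years.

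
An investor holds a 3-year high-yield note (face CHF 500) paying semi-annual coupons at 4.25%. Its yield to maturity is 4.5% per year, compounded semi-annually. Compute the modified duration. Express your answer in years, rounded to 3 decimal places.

Periodic yield y = 0.0225. First find Macaulay duration:
  t   CF        PV=CF/(1+0.0225)^t    t·PV
  1       10.625        10.3912        10.3912
  2       10.625        10.1625        20.3251
  3       10.625         9.9389        29.8167
  4       10.625         9.7202        38.8808
  5       10.625         9.5063        47.5316
  6      510.625       446.8093     2,680.8556
  Σ                    496.5285     2,827.8011
P = 496.5285; Macaulay duration = 2,827.8011 / 496.5285 = 5.69514 half-year periods = 2.84757 years.
Modified duration = D_Mac / (1 + y) = 2.84757 / 1.0225 = 2.78491 years.

2.785 years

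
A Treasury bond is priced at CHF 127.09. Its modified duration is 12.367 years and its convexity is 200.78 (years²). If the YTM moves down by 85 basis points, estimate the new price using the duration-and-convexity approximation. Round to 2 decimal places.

CHF 141.37

Duration effect: -D_mod·Δy = -12.367 × (-0.0085) = +0.1051195
Convexity effect: ½·C·(Δy)² = 0.5 × 200.78 × (-0.0085)² = +0.0072531775
ΔP/P ≈ +0.1051195 + 0.0072531775 = +0.1123726775
New price ≈ 127.09 × (1 + 0.1123726775) = 141.371443583475.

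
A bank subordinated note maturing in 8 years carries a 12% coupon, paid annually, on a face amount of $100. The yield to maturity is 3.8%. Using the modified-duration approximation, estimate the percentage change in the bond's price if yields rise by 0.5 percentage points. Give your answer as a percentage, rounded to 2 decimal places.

-2.92%

Periodic yield y = 0.038. Modified duration first:
  t   CF        PV=CF/(1+0.038)^t    t·PV
  1        12.00        11.5607        11.5607
  2        12.00        11.1375        22.2749
  3        12.00        10.7297        32.1892
  4        12.00        10.3369        41.3477
  5        12.00         9.9585        49.7926
  6        12.00         9.5939        57.5637
  7        12.00         9.2427        64.6990
  8       112.00        83.1073       664.8584
  Σ                    155.6673       944.2863
P = 155.6673; D_Mac = 6.06605 yrs; D_mod = 6.06605/(1+0.038) = 5.84398 yrs.
ΔP/P ≈ -D_mod · Δy = -5.84398 × (+0.005) = -0.029220 = -2.9220%.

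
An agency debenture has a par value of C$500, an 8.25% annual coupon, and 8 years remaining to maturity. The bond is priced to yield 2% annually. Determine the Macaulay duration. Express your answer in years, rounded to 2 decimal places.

6.51 years

Periodic yield y = 0.02. Discount each cash flow and weight by its year:
  t   CF        PV=CF/(1+0.02)^t    t·PV
  1        41.25        40.4412        40.4412
  2        41.25        39.6482        79.2964
  3        41.25        38.8708       116.6124
  4        41.25        38.1086       152.4345
  5        41.25        37.3614       186.8070
  6        41.25        36.6288       219.7729
  7        41.25        35.9106       251.3743
  8       541.25       461.9517     3,695.6133
  Σ                    728.9213     4,742.3519
Price P = Σ PV = 728.9213.
Macaulay duration = Σ(t·PV) / P = 4,742.3519 / 728.9213 = 6.50599 years.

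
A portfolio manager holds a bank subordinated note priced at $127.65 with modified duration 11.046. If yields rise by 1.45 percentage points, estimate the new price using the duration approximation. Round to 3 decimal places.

$107.205

Duration approximation: ΔP/P ≈ -D_mod · Δy = -11.046 × (+0.0145) = -0.160167.
New price ≈ 127.65 × (1 - 0.160167) = 107.20468245.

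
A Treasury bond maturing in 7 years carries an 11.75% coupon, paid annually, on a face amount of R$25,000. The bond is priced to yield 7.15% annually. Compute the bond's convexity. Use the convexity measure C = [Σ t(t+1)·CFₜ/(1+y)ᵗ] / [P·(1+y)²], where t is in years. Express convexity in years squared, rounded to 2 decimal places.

33.61

With y = 0.0715:
  t   CF        PV=CF/(1+0.0715)^t    t·PV        t(t+1)·PV
  1     2,937.50     2,741.4839     2,741.4839       5,482.9678
  2     2,937.50     2,558.5477     5,117.0955      15,351.2864
  3     2,937.50     2,387.8187     7,163.4561      28,653.8244
  4     2,937.50     2,228.4822     8,913.9289      44,569.6444
  5     2,937.50     2,079.7781    10,398.8904      62,393.3427
  6     2,937.50     1,940.9968    11,645.9809      81,521.8663
  7    27,937.50    17,228.2955   120,598.0687     964,784.5494
  Σ                 31,165.4030   166,578.9044   1,202,757.4815
P = 31,165.4030.
Convexity = Σ t(t+1)·PV / [P·(1+y)²] = 1,202,757.4815 / (31,165.4030 × 1.148112) = 33.61406.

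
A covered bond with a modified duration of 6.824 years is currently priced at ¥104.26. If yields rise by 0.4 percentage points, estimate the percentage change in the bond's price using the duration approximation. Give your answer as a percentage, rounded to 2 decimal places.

-2.73%

Duration approximation: ΔP/P ≈ -D_mod · Δy = -6.824 × (+0.004) = -0.027296.
As a percentage: -2.7296%.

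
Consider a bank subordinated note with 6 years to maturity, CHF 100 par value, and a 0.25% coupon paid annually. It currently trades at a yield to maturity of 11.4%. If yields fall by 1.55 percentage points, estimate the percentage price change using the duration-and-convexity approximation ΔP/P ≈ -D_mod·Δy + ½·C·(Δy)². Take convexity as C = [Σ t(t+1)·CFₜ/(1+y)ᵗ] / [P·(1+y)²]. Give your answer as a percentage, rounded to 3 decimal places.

With y = 0.114:
  t   CF        PV=CF/(1+0.114)^t    t·PV        t(t+1)·PV
  1         0.25         0.2244         0.2244           0.4488
  2         0.25         0.2015         0.4029           1.2087
  3         0.25         0.1808         0.5425           2.1700
  4         0.25         0.1623         0.6493           3.2466
  5         0.25         0.1457         0.7286           4.3715
  6       100.25        52.4534       314.7201       2,203.0407
  Σ                     53.3681       317.2678       2,214.4865
P = 53.3681; D_Mac = 5.94490 yrs; D_mod = 5.33653 yrs; C = 33.43651.
Duration effect: -5.33653 × (-0.0155) = +0.082716
Convexity effect: 0.5 × 33.43651 × (-0.0155)² = +0.0040166
ΔP/P ≈ +0.082716 + 0.0040166 = +0.086733 = +8.6733%.

+8.673%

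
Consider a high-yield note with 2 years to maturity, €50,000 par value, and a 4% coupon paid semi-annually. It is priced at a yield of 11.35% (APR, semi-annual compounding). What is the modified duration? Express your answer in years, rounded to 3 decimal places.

1.833 years

Periodic yield y = 0.05675. First find Macaulay duration:
  t   CF        PV=CF/(1+0.05675)^t    t·PV
  1     1,000.00       946.2976       946.2976
  2     1,000.00       895.4792     1,790.9583
  3     1,000.00       847.3898     2,542.1694
  4    51,000.00    40,896.0299   163,584.1198
  Σ                 43,585.1965   168,863.5451
P = 43,585.1965; Macaulay duration = 168,863.5451 / 43,585.1965 = 3.87433 half-year periods = 1.93717 years.
Modified duration = D_Mac / (1 + y) = 1.93717 / 1.05675 = 1.83314 years.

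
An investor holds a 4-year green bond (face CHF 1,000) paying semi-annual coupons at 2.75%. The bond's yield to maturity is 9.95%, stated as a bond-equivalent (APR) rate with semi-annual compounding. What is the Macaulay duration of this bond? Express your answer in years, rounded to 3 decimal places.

3.782 years

Periodic yield y = 0.04975. Discount each cash flow and weight by its period:
  t   CF        PV=CF/(1+0.04975)^t    t·PV
  1        13.75        13.0984        13.0984
  2        13.75        12.4776        24.9552
  3        13.75        11.8863        35.6588
  4        13.75        11.3229        45.2918
  5        13.75        10.7863        53.9316
  6        13.75        10.2751        61.6508
  7        13.75         9.7882        68.5172
  8     1,013.75       687.4542     5,499.6340
  Σ                    767.0890     5,802.7376
Price P = Σ PV = 767.0890.
Macaulay duration = Σ(t·PV) / P = 5,802.7376 / 767.0890 = 7.56462 half-year periods.
In years: 7.56462 / 2 = 3.78231 years.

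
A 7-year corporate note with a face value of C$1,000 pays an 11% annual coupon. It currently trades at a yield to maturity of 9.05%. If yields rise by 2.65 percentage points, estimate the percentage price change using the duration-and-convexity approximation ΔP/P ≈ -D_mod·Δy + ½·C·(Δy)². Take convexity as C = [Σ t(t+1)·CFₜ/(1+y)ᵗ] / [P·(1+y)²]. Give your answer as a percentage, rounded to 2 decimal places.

-11.79%

With y = 0.0905:
  t   CF        PV=CF/(1+0.0905)^t    t·PV        t(t+1)·PV
  1       110.00       100.8712       100.8712         201.7423
  2       110.00        92.4999       184.9998         554.9995
  3       110.00        84.8234       254.4702       1,017.8808
  4       110.00        77.7840       311.1358       1,555.6790
  5       110.00        71.3287       356.6435       2,139.8611
  6       110.00        65.4092       392.4550       2,747.1853
  7     1,110.00       605.2618     4,236.8328      33,894.6627
  Σ                  1,097.9781     5,837.4084      42,112.0108
P = 1,097.9781; D_Mac = 5.31651 yrs; D_mod = 4.87529 yrs; C = 32.25232.
Duration effect: -4.87529 × (+0.0265) = -0.129195
Convexity effect: 0.5 × 32.25232 × (0.0265)² = +0.0113246
ΔP/P ≈ -0.129195 + 0.0113246 = -0.117871 = -11.7871%.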